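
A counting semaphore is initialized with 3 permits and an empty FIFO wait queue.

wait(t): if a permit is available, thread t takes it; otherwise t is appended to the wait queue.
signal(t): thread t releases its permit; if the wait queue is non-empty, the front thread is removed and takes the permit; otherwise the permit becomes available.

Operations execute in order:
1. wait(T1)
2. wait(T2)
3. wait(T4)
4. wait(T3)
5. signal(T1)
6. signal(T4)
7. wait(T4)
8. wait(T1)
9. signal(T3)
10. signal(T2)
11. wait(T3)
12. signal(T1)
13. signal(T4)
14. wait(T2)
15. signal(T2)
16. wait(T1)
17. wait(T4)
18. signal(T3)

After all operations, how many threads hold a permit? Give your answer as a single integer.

Answer: 2

Derivation:
Step 1: wait(T1) -> count=2 queue=[] holders={T1}
Step 2: wait(T2) -> count=1 queue=[] holders={T1,T2}
Step 3: wait(T4) -> count=0 queue=[] holders={T1,T2,T4}
Step 4: wait(T3) -> count=0 queue=[T3] holders={T1,T2,T4}
Step 5: signal(T1) -> count=0 queue=[] holders={T2,T3,T4}
Step 6: signal(T4) -> count=1 queue=[] holders={T2,T3}
Step 7: wait(T4) -> count=0 queue=[] holders={T2,T3,T4}
Step 8: wait(T1) -> count=0 queue=[T1] holders={T2,T3,T4}
Step 9: signal(T3) -> count=0 queue=[] holders={T1,T2,T4}
Step 10: signal(T2) -> count=1 queue=[] holders={T1,T4}
Step 11: wait(T3) -> count=0 queue=[] holders={T1,T3,T4}
Step 12: signal(T1) -> count=1 queue=[] holders={T3,T4}
Step 13: signal(T4) -> count=2 queue=[] holders={T3}
Step 14: wait(T2) -> count=1 queue=[] holders={T2,T3}
Step 15: signal(T2) -> count=2 queue=[] holders={T3}
Step 16: wait(T1) -> count=1 queue=[] holders={T1,T3}
Step 17: wait(T4) -> count=0 queue=[] holders={T1,T3,T4}
Step 18: signal(T3) -> count=1 queue=[] holders={T1,T4}
Final holders: {T1,T4} -> 2 thread(s)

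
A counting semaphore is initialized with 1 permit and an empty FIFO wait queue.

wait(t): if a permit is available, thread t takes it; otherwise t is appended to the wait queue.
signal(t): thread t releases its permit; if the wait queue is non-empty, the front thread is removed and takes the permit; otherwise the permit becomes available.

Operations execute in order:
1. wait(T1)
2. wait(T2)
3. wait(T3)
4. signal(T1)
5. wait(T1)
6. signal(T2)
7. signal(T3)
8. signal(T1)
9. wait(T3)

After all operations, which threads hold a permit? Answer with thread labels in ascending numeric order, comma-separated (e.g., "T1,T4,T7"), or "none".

Answer: T3

Derivation:
Step 1: wait(T1) -> count=0 queue=[] holders={T1}
Step 2: wait(T2) -> count=0 queue=[T2] holders={T1}
Step 3: wait(T3) -> count=0 queue=[T2,T3] holders={T1}
Step 4: signal(T1) -> count=0 queue=[T3] holders={T2}
Step 5: wait(T1) -> count=0 queue=[T3,T1] holders={T2}
Step 6: signal(T2) -> count=0 queue=[T1] holders={T3}
Step 7: signal(T3) -> count=0 queue=[] holders={T1}
Step 8: signal(T1) -> count=1 queue=[] holders={none}
Step 9: wait(T3) -> count=0 queue=[] holders={T3}
Final holders: T3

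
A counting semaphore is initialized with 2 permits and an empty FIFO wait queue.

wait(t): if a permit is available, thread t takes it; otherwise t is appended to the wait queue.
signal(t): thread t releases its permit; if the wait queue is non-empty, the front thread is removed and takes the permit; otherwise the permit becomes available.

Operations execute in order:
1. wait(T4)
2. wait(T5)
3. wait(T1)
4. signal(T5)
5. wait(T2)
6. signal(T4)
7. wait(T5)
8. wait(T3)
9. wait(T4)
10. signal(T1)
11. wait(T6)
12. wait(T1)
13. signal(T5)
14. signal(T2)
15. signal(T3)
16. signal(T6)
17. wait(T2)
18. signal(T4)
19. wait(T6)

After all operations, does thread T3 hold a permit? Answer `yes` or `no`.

Step 1: wait(T4) -> count=1 queue=[] holders={T4}
Step 2: wait(T5) -> count=0 queue=[] holders={T4,T5}
Step 3: wait(T1) -> count=0 queue=[T1] holders={T4,T5}
Step 4: signal(T5) -> count=0 queue=[] holders={T1,T4}
Step 5: wait(T2) -> count=0 queue=[T2] holders={T1,T4}
Step 6: signal(T4) -> count=0 queue=[] holders={T1,T2}
Step 7: wait(T5) -> count=0 queue=[T5] holders={T1,T2}
Step 8: wait(T3) -> count=0 queue=[T5,T3] holders={T1,T2}
Step 9: wait(T4) -> count=0 queue=[T5,T3,T4] holders={T1,T2}
Step 10: signal(T1) -> count=0 queue=[T3,T4] holders={T2,T5}
Step 11: wait(T6) -> count=0 queue=[T3,T4,T6] holders={T2,T5}
Step 12: wait(T1) -> count=0 queue=[T3,T4,T6,T1] holders={T2,T5}
Step 13: signal(T5) -> count=0 queue=[T4,T6,T1] holders={T2,T3}
Step 14: signal(T2) -> count=0 queue=[T6,T1] holders={T3,T4}
Step 15: signal(T3) -> count=0 queue=[T1] holders={T4,T6}
Step 16: signal(T6) -> count=0 queue=[] holders={T1,T4}
Step 17: wait(T2) -> count=0 queue=[T2] holders={T1,T4}
Step 18: signal(T4) -> count=0 queue=[] holders={T1,T2}
Step 19: wait(T6) -> count=0 queue=[T6] holders={T1,T2}
Final holders: {T1,T2} -> T3 not in holders

Answer: no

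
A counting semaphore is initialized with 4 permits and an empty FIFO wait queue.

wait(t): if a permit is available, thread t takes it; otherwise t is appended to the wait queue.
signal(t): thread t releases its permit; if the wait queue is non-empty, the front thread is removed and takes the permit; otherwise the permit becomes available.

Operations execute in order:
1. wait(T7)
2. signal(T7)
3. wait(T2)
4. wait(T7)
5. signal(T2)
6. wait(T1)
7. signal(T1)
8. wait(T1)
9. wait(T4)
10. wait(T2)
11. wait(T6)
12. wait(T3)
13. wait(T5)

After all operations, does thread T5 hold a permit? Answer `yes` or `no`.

Answer: no

Derivation:
Step 1: wait(T7) -> count=3 queue=[] holders={T7}
Step 2: signal(T7) -> count=4 queue=[] holders={none}
Step 3: wait(T2) -> count=3 queue=[] holders={T2}
Step 4: wait(T7) -> count=2 queue=[] holders={T2,T7}
Step 5: signal(T2) -> count=3 queue=[] holders={T7}
Step 6: wait(T1) -> count=2 queue=[] holders={T1,T7}
Step 7: signal(T1) -> count=3 queue=[] holders={T7}
Step 8: wait(T1) -> count=2 queue=[] holders={T1,T7}
Step 9: wait(T4) -> count=1 queue=[] holders={T1,T4,T7}
Step 10: wait(T2) -> count=0 queue=[] holders={T1,T2,T4,T7}
Step 11: wait(T6) -> count=0 queue=[T6] holders={T1,T2,T4,T7}
Step 12: wait(T3) -> count=0 queue=[T6,T3] holders={T1,T2,T4,T7}
Step 13: wait(T5) -> count=0 queue=[T6,T3,T5] holders={T1,T2,T4,T7}
Final holders: {T1,T2,T4,T7} -> T5 not in holders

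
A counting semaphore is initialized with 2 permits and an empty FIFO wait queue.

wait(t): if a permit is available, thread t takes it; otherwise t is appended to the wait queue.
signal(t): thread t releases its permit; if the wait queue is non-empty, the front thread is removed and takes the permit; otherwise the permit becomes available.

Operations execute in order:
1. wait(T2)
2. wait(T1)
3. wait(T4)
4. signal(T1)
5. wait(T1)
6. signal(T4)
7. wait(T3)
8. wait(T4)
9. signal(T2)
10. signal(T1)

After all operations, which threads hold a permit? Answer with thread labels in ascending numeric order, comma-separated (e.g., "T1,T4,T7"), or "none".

Step 1: wait(T2) -> count=1 queue=[] holders={T2}
Step 2: wait(T1) -> count=0 queue=[] holders={T1,T2}
Step 3: wait(T4) -> count=0 queue=[T4] holders={T1,T2}
Step 4: signal(T1) -> count=0 queue=[] holders={T2,T4}
Step 5: wait(T1) -> count=0 queue=[T1] holders={T2,T4}
Step 6: signal(T4) -> count=0 queue=[] holders={T1,T2}
Step 7: wait(T3) -> count=0 queue=[T3] holders={T1,T2}
Step 8: wait(T4) -> count=0 queue=[T3,T4] holders={T1,T2}
Step 9: signal(T2) -> count=0 queue=[T4] holders={T1,T3}
Step 10: signal(T1) -> count=0 queue=[] holders={T3,T4}
Final holders: T3,T4

Answer: T3,T4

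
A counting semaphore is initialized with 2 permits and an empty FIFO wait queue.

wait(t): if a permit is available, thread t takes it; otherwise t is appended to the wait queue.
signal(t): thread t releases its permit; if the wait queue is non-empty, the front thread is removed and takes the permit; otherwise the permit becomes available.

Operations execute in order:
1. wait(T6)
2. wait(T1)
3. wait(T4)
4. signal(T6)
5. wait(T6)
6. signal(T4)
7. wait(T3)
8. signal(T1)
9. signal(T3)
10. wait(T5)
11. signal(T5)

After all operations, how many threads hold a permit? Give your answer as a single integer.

Answer: 1

Derivation:
Step 1: wait(T6) -> count=1 queue=[] holders={T6}
Step 2: wait(T1) -> count=0 queue=[] holders={T1,T6}
Step 3: wait(T4) -> count=0 queue=[T4] holders={T1,T6}
Step 4: signal(T6) -> count=0 queue=[] holders={T1,T4}
Step 5: wait(T6) -> count=0 queue=[T6] holders={T1,T4}
Step 6: signal(T4) -> count=0 queue=[] holders={T1,T6}
Step 7: wait(T3) -> count=0 queue=[T3] holders={T1,T6}
Step 8: signal(T1) -> count=0 queue=[] holders={T3,T6}
Step 9: signal(T3) -> count=1 queue=[] holders={T6}
Step 10: wait(T5) -> count=0 queue=[] holders={T5,T6}
Step 11: signal(T5) -> count=1 queue=[] holders={T6}
Final holders: {T6} -> 1 thread(s)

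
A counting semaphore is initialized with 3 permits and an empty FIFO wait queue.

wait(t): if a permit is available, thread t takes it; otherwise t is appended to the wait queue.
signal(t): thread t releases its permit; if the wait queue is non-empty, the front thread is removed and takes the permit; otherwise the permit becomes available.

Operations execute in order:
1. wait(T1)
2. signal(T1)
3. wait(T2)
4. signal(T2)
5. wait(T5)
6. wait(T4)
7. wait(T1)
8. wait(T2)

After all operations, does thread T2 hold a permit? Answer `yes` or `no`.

Answer: no

Derivation:
Step 1: wait(T1) -> count=2 queue=[] holders={T1}
Step 2: signal(T1) -> count=3 queue=[] holders={none}
Step 3: wait(T2) -> count=2 queue=[] holders={T2}
Step 4: signal(T2) -> count=3 queue=[] holders={none}
Step 5: wait(T5) -> count=2 queue=[] holders={T5}
Step 6: wait(T4) -> count=1 queue=[] holders={T4,T5}
Step 7: wait(T1) -> count=0 queue=[] holders={T1,T4,T5}
Step 8: wait(T2) -> count=0 queue=[T2] holders={T1,T4,T5}
Final holders: {T1,T4,T5} -> T2 not in holders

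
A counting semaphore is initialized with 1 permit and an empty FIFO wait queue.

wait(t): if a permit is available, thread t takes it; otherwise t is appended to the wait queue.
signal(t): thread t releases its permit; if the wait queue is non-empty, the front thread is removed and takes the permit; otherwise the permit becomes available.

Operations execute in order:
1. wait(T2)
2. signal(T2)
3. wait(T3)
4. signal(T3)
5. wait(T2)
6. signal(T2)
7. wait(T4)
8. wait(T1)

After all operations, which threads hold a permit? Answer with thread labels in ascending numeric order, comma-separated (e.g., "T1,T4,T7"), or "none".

Answer: T4

Derivation:
Step 1: wait(T2) -> count=0 queue=[] holders={T2}
Step 2: signal(T2) -> count=1 queue=[] holders={none}
Step 3: wait(T3) -> count=0 queue=[] holders={T3}
Step 4: signal(T3) -> count=1 queue=[] holders={none}
Step 5: wait(T2) -> count=0 queue=[] holders={T2}
Step 6: signal(T2) -> count=1 queue=[] holders={none}
Step 7: wait(T4) -> count=0 queue=[] holders={T4}
Step 8: wait(T1) -> count=0 queue=[T1] holders={T4}
Final holders: T4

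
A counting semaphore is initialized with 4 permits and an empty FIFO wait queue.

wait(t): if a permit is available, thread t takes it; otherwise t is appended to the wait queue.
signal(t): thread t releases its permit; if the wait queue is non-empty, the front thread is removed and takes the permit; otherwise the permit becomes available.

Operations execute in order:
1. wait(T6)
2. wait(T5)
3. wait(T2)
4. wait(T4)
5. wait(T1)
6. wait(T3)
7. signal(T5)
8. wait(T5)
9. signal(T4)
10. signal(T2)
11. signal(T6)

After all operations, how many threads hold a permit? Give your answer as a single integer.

Answer: 3

Derivation:
Step 1: wait(T6) -> count=3 queue=[] holders={T6}
Step 2: wait(T5) -> count=2 queue=[] holders={T5,T6}
Step 3: wait(T2) -> count=1 queue=[] holders={T2,T5,T6}
Step 4: wait(T4) -> count=0 queue=[] holders={T2,T4,T5,T6}
Step 5: wait(T1) -> count=0 queue=[T1] holders={T2,T4,T5,T6}
Step 6: wait(T3) -> count=0 queue=[T1,T3] holders={T2,T4,T5,T6}
Step 7: signal(T5) -> count=0 queue=[T3] holders={T1,T2,T4,T6}
Step 8: wait(T5) -> count=0 queue=[T3,T5] holders={T1,T2,T4,T6}
Step 9: signal(T4) -> count=0 queue=[T5] holders={T1,T2,T3,T6}
Step 10: signal(T2) -> count=0 queue=[] holders={T1,T3,T5,T6}
Step 11: signal(T6) -> count=1 queue=[] holders={T1,T3,T5}
Final holders: {T1,T3,T5} -> 3 thread(s)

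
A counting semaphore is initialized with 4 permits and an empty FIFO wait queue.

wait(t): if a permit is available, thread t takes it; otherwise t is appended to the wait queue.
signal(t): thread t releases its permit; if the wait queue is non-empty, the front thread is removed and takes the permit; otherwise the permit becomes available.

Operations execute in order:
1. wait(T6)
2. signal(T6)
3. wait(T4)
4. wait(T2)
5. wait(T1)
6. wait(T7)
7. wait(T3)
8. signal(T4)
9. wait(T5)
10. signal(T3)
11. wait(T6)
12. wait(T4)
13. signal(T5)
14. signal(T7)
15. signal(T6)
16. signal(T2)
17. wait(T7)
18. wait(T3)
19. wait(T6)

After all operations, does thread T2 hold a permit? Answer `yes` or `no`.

Step 1: wait(T6) -> count=3 queue=[] holders={T6}
Step 2: signal(T6) -> count=4 queue=[] holders={none}
Step 3: wait(T4) -> count=3 queue=[] holders={T4}
Step 4: wait(T2) -> count=2 queue=[] holders={T2,T4}
Step 5: wait(T1) -> count=1 queue=[] holders={T1,T2,T4}
Step 6: wait(T7) -> count=0 queue=[] holders={T1,T2,T4,T7}
Step 7: wait(T3) -> count=0 queue=[T3] holders={T1,T2,T4,T7}
Step 8: signal(T4) -> count=0 queue=[] holders={T1,T2,T3,T7}
Step 9: wait(T5) -> count=0 queue=[T5] holders={T1,T2,T3,T7}
Step 10: signal(T3) -> count=0 queue=[] holders={T1,T2,T5,T7}
Step 11: wait(T6) -> count=0 queue=[T6] holders={T1,T2,T5,T7}
Step 12: wait(T4) -> count=0 queue=[T6,T4] holders={T1,T2,T5,T7}
Step 13: signal(T5) -> count=0 queue=[T4] holders={T1,T2,T6,T7}
Step 14: signal(T7) -> count=0 queue=[] holders={T1,T2,T4,T6}
Step 15: signal(T6) -> count=1 queue=[] holders={T1,T2,T4}
Step 16: signal(T2) -> count=2 queue=[] holders={T1,T4}
Step 17: wait(T7) -> count=1 queue=[] holders={T1,T4,T7}
Step 18: wait(T3) -> count=0 queue=[] holders={T1,T3,T4,T7}
Step 19: wait(T6) -> count=0 queue=[T6] holders={T1,T3,T4,T7}
Final holders: {T1,T3,T4,T7} -> T2 not in holders

Answer: no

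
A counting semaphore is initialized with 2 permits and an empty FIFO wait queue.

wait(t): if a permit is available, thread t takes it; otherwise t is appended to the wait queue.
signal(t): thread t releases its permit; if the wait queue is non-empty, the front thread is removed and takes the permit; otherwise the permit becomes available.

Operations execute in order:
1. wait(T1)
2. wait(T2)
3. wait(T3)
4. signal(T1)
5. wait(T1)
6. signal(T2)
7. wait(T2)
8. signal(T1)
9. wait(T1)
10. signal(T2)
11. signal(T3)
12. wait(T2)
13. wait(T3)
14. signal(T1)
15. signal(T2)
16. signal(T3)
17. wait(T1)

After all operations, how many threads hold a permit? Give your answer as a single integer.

Step 1: wait(T1) -> count=1 queue=[] holders={T1}
Step 2: wait(T2) -> count=0 queue=[] holders={T1,T2}
Step 3: wait(T3) -> count=0 queue=[T3] holders={T1,T2}
Step 4: signal(T1) -> count=0 queue=[] holders={T2,T3}
Step 5: wait(T1) -> count=0 queue=[T1] holders={T2,T3}
Step 6: signal(T2) -> count=0 queue=[] holders={T1,T3}
Step 7: wait(T2) -> count=0 queue=[T2] holders={T1,T3}
Step 8: signal(T1) -> count=0 queue=[] holders={T2,T3}
Step 9: wait(T1) -> count=0 queue=[T1] holders={T2,T3}
Step 10: signal(T2) -> count=0 queue=[] holders={T1,T3}
Step 11: signal(T3) -> count=1 queue=[] holders={T1}
Step 12: wait(T2) -> count=0 queue=[] holders={T1,T2}
Step 13: wait(T3) -> count=0 queue=[T3] holders={T1,T2}
Step 14: signal(T1) -> count=0 queue=[] holders={T2,T3}
Step 15: signal(T2) -> count=1 queue=[] holders={T3}
Step 16: signal(T3) -> count=2 queue=[] holders={none}
Step 17: wait(T1) -> count=1 queue=[] holders={T1}
Final holders: {T1} -> 1 thread(s)

Answer: 1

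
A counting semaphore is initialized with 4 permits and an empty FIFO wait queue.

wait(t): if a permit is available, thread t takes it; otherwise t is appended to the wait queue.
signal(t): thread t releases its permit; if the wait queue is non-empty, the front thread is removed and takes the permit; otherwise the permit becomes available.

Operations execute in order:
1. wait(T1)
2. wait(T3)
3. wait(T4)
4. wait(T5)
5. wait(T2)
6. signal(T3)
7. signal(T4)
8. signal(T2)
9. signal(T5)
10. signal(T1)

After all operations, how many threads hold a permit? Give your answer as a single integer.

Answer: 0

Derivation:
Step 1: wait(T1) -> count=3 queue=[] holders={T1}
Step 2: wait(T3) -> count=2 queue=[] holders={T1,T3}
Step 3: wait(T4) -> count=1 queue=[] holders={T1,T3,T4}
Step 4: wait(T5) -> count=0 queue=[] holders={T1,T3,T4,T5}
Step 5: wait(T2) -> count=0 queue=[T2] holders={T1,T3,T4,T5}
Step 6: signal(T3) -> count=0 queue=[] holders={T1,T2,T4,T5}
Step 7: signal(T4) -> count=1 queue=[] holders={T1,T2,T5}
Step 8: signal(T2) -> count=2 queue=[] holders={T1,T5}
Step 9: signal(T5) -> count=3 queue=[] holders={T1}
Step 10: signal(T1) -> count=4 queue=[] holders={none}
Final holders: {none} -> 0 thread(s)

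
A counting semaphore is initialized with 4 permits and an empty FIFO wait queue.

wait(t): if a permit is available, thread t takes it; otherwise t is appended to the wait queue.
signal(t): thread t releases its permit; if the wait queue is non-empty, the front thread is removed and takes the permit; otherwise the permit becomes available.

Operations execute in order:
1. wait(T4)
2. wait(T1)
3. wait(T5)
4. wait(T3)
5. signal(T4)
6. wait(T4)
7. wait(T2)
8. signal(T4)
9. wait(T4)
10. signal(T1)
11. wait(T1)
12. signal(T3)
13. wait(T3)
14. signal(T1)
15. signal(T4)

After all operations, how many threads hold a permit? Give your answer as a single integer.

Answer: 3

Derivation:
Step 1: wait(T4) -> count=3 queue=[] holders={T4}
Step 2: wait(T1) -> count=2 queue=[] holders={T1,T4}
Step 3: wait(T5) -> count=1 queue=[] holders={T1,T4,T5}
Step 4: wait(T3) -> count=0 queue=[] holders={T1,T3,T4,T5}
Step 5: signal(T4) -> count=1 queue=[] holders={T1,T3,T5}
Step 6: wait(T4) -> count=0 queue=[] holders={T1,T3,T4,T5}
Step 7: wait(T2) -> count=0 queue=[T2] holders={T1,T3,T4,T5}
Step 8: signal(T4) -> count=0 queue=[] holders={T1,T2,T3,T5}
Step 9: wait(T4) -> count=0 queue=[T4] holders={T1,T2,T3,T5}
Step 10: signal(T1) -> count=0 queue=[] holders={T2,T3,T4,T5}
Step 11: wait(T1) -> count=0 queue=[T1] holders={T2,T3,T4,T5}
Step 12: signal(T3) -> count=0 queue=[] holders={T1,T2,T4,T5}
Step 13: wait(T3) -> count=0 queue=[T3] holders={T1,T2,T4,T5}
Step 14: signal(T1) -> count=0 queue=[] holders={T2,T3,T4,T5}
Step 15: signal(T4) -> count=1 queue=[] holders={T2,T3,T5}
Final holders: {T2,T3,T5} -> 3 thread(s)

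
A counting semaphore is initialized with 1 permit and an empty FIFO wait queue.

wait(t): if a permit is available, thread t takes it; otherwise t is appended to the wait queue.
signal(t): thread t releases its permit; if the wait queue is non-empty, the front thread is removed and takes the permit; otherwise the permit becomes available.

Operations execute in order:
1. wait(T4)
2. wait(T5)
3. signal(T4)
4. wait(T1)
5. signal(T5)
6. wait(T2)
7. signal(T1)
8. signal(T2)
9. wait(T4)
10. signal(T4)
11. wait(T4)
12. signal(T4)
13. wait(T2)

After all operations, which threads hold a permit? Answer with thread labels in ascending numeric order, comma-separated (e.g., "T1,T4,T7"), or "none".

Step 1: wait(T4) -> count=0 queue=[] holders={T4}
Step 2: wait(T5) -> count=0 queue=[T5] holders={T4}
Step 3: signal(T4) -> count=0 queue=[] holders={T5}
Step 4: wait(T1) -> count=0 queue=[T1] holders={T5}
Step 5: signal(T5) -> count=0 queue=[] holders={T1}
Step 6: wait(T2) -> count=0 queue=[T2] holders={T1}
Step 7: signal(T1) -> count=0 queue=[] holders={T2}
Step 8: signal(T2) -> count=1 queue=[] holders={none}
Step 9: wait(T4) -> count=0 queue=[] holders={T4}
Step 10: signal(T4) -> count=1 queue=[] holders={none}
Step 11: wait(T4) -> count=0 queue=[] holders={T4}
Step 12: signal(T4) -> count=1 queue=[] holders={none}
Step 13: wait(T2) -> count=0 queue=[] holders={T2}
Final holders: T2

Answer: T2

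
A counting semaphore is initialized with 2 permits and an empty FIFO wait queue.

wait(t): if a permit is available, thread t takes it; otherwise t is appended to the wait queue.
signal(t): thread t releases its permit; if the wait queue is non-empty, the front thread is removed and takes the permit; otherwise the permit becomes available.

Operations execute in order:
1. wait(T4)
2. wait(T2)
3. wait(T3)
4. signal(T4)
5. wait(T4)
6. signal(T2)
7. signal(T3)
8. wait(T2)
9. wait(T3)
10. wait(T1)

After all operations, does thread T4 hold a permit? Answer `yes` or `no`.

Answer: yes

Derivation:
Step 1: wait(T4) -> count=1 queue=[] holders={T4}
Step 2: wait(T2) -> count=0 queue=[] holders={T2,T4}
Step 3: wait(T3) -> count=0 queue=[T3] holders={T2,T4}
Step 4: signal(T4) -> count=0 queue=[] holders={T2,T3}
Step 5: wait(T4) -> count=0 queue=[T4] holders={T2,T3}
Step 6: signal(T2) -> count=0 queue=[] holders={T3,T4}
Step 7: signal(T3) -> count=1 queue=[] holders={T4}
Step 8: wait(T2) -> count=0 queue=[] holders={T2,T4}
Step 9: wait(T3) -> count=0 queue=[T3] holders={T2,T4}
Step 10: wait(T1) -> count=0 queue=[T3,T1] holders={T2,T4}
Final holders: {T2,T4} -> T4 in holders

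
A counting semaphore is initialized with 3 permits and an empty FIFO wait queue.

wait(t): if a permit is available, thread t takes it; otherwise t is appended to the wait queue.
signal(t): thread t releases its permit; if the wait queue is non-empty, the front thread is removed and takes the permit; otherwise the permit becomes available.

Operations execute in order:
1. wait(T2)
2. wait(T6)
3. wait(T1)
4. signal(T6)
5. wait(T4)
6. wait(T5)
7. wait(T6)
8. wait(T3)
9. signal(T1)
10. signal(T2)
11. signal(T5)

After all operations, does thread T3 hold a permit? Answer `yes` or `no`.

Step 1: wait(T2) -> count=2 queue=[] holders={T2}
Step 2: wait(T6) -> count=1 queue=[] holders={T2,T6}
Step 3: wait(T1) -> count=0 queue=[] holders={T1,T2,T6}
Step 4: signal(T6) -> count=1 queue=[] holders={T1,T2}
Step 5: wait(T4) -> count=0 queue=[] holders={T1,T2,T4}
Step 6: wait(T5) -> count=0 queue=[T5] holders={T1,T2,T4}
Step 7: wait(T6) -> count=0 queue=[T5,T6] holders={T1,T2,T4}
Step 8: wait(T3) -> count=0 queue=[T5,T6,T3] holders={T1,T2,T4}
Step 9: signal(T1) -> count=0 queue=[T6,T3] holders={T2,T4,T5}
Step 10: signal(T2) -> count=0 queue=[T3] holders={T4,T5,T6}
Step 11: signal(T5) -> count=0 queue=[] holders={T3,T4,T6}
Final holders: {T3,T4,T6} -> T3 in holders

Answer: yes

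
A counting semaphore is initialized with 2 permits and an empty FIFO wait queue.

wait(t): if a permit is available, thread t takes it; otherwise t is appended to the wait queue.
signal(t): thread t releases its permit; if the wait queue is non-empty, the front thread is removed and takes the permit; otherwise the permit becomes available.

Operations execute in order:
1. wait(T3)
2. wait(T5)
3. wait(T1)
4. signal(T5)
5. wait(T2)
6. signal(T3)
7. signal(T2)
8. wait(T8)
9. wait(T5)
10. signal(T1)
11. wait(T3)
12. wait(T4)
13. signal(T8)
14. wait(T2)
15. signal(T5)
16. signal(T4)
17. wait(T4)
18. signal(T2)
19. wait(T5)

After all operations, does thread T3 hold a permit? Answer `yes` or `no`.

Step 1: wait(T3) -> count=1 queue=[] holders={T3}
Step 2: wait(T5) -> count=0 queue=[] holders={T3,T5}
Step 3: wait(T1) -> count=0 queue=[T1] holders={T3,T5}
Step 4: signal(T5) -> count=0 queue=[] holders={T1,T3}
Step 5: wait(T2) -> count=0 queue=[T2] holders={T1,T3}
Step 6: signal(T3) -> count=0 queue=[] holders={T1,T2}
Step 7: signal(T2) -> count=1 queue=[] holders={T1}
Step 8: wait(T8) -> count=0 queue=[] holders={T1,T8}
Step 9: wait(T5) -> count=0 queue=[T5] holders={T1,T8}
Step 10: signal(T1) -> count=0 queue=[] holders={T5,T8}
Step 11: wait(T3) -> count=0 queue=[T3] holders={T5,T8}
Step 12: wait(T4) -> count=0 queue=[T3,T4] holders={T5,T8}
Step 13: signal(T8) -> count=0 queue=[T4] holders={T3,T5}
Step 14: wait(T2) -> count=0 queue=[T4,T2] holders={T3,T5}
Step 15: signal(T5) -> count=0 queue=[T2] holders={T3,T4}
Step 16: signal(T4) -> count=0 queue=[] holders={T2,T3}
Step 17: wait(T4) -> count=0 queue=[T4] holders={T2,T3}
Step 18: signal(T2) -> count=0 queue=[] holders={T3,T4}
Step 19: wait(T5) -> count=0 queue=[T5] holders={T3,T4}
Final holders: {T3,T4} -> T3 in holders

Answer: yes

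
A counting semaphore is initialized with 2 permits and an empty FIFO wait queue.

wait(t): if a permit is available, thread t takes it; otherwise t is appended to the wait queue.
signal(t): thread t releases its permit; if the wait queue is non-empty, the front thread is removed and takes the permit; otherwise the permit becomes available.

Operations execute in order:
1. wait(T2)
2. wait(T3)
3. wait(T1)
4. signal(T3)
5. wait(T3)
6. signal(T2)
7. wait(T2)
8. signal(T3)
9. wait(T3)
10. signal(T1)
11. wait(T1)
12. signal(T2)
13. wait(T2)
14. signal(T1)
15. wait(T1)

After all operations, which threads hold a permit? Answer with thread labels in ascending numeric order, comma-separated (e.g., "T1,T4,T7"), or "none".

Answer: T2,T3

Derivation:
Step 1: wait(T2) -> count=1 queue=[] holders={T2}
Step 2: wait(T3) -> count=0 queue=[] holders={T2,T3}
Step 3: wait(T1) -> count=0 queue=[T1] holders={T2,T3}
Step 4: signal(T3) -> count=0 queue=[] holders={T1,T2}
Step 5: wait(T3) -> count=0 queue=[T3] holders={T1,T2}
Step 6: signal(T2) -> count=0 queue=[] holders={T1,T3}
Step 7: wait(T2) -> count=0 queue=[T2] holders={T1,T3}
Step 8: signal(T3) -> count=0 queue=[] holders={T1,T2}
Step 9: wait(T3) -> count=0 queue=[T3] holders={T1,T2}
Step 10: signal(T1) -> count=0 queue=[] holders={T2,T3}
Step 11: wait(T1) -> count=0 queue=[T1] holders={T2,T3}
Step 12: signal(T2) -> count=0 queue=[] holders={T1,T3}
Step 13: wait(T2) -> count=0 queue=[T2] holders={T1,T3}
Step 14: signal(T1) -> count=0 queue=[] holders={T2,T3}
Step 15: wait(T1) -> count=0 queue=[T1] holders={T2,T3}
Final holders: T2,T3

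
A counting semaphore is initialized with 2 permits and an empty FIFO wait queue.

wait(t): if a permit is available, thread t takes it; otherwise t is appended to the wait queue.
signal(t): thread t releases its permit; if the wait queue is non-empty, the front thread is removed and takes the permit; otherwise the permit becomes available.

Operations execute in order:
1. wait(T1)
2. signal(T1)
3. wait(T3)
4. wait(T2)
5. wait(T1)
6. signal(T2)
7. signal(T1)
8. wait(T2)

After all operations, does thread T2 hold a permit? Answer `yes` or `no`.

Answer: yes

Derivation:
Step 1: wait(T1) -> count=1 queue=[] holders={T1}
Step 2: signal(T1) -> count=2 queue=[] holders={none}
Step 3: wait(T3) -> count=1 queue=[] holders={T3}
Step 4: wait(T2) -> count=0 queue=[] holders={T2,T3}
Step 5: wait(T1) -> count=0 queue=[T1] holders={T2,T3}
Step 6: signal(T2) -> count=0 queue=[] holders={T1,T3}
Step 7: signal(T1) -> count=1 queue=[] holders={T3}
Step 8: wait(T2) -> count=0 queue=[] holders={T2,T3}
Final holders: {T2,T3} -> T2 in holders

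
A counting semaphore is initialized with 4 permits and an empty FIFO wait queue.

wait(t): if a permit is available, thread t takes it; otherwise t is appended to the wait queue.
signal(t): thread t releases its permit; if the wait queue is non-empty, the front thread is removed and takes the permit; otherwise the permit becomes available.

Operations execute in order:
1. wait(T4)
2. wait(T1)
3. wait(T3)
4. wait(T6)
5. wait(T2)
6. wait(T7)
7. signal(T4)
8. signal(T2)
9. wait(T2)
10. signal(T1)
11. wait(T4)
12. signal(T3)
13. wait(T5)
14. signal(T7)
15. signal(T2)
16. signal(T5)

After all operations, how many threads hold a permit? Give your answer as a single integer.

Answer: 2

Derivation:
Step 1: wait(T4) -> count=3 queue=[] holders={T4}
Step 2: wait(T1) -> count=2 queue=[] holders={T1,T4}
Step 3: wait(T3) -> count=1 queue=[] holders={T1,T3,T4}
Step 4: wait(T6) -> count=0 queue=[] holders={T1,T3,T4,T6}
Step 5: wait(T2) -> count=0 queue=[T2] holders={T1,T3,T4,T6}
Step 6: wait(T7) -> count=0 queue=[T2,T7] holders={T1,T3,T4,T6}
Step 7: signal(T4) -> count=0 queue=[T7] holders={T1,T2,T3,T6}
Step 8: signal(T2) -> count=0 queue=[] holders={T1,T3,T6,T7}
Step 9: wait(T2) -> count=0 queue=[T2] holders={T1,T3,T6,T7}
Step 10: signal(T1) -> count=0 queue=[] holders={T2,T3,T6,T7}
Step 11: wait(T4) -> count=0 queue=[T4] holders={T2,T3,T6,T7}
Step 12: signal(T3) -> count=0 queue=[] holders={T2,T4,T6,T7}
Step 13: wait(T5) -> count=0 queue=[T5] holders={T2,T4,T6,T7}
Step 14: signal(T7) -> count=0 queue=[] holders={T2,T4,T5,T6}
Step 15: signal(T2) -> count=1 queue=[] holders={T4,T5,T6}
Step 16: signal(T5) -> count=2 queue=[] holders={T4,T6}
Final holders: {T4,T6} -> 2 thread(s)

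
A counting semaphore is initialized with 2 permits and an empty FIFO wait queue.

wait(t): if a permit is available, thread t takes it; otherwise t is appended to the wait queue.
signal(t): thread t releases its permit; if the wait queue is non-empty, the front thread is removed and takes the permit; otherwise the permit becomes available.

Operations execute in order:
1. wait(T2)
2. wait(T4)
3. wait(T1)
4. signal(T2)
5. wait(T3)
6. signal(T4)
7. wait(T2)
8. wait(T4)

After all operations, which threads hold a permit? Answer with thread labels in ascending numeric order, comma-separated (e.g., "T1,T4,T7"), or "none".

Answer: T1,T3

Derivation:
Step 1: wait(T2) -> count=1 queue=[] holders={T2}
Step 2: wait(T4) -> count=0 queue=[] holders={T2,T4}
Step 3: wait(T1) -> count=0 queue=[T1] holders={T2,T4}
Step 4: signal(T2) -> count=0 queue=[] holders={T1,T4}
Step 5: wait(T3) -> count=0 queue=[T3] holders={T1,T4}
Step 6: signal(T4) -> count=0 queue=[] holders={T1,T3}
Step 7: wait(T2) -> count=0 queue=[T2] holders={T1,T3}
Step 8: wait(T4) -> count=0 queue=[T2,T4] holders={T1,T3}
Final holders: T1,T3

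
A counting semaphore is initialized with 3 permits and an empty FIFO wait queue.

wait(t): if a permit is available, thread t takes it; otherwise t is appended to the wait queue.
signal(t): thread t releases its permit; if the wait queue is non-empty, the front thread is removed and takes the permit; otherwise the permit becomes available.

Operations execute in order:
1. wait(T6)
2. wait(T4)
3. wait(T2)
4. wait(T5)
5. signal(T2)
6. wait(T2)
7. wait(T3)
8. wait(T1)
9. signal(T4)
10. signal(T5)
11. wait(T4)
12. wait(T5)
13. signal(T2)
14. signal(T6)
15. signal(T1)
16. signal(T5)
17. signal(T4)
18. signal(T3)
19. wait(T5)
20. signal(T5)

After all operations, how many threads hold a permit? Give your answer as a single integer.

Answer: 0

Derivation:
Step 1: wait(T6) -> count=2 queue=[] holders={T6}
Step 2: wait(T4) -> count=1 queue=[] holders={T4,T6}
Step 3: wait(T2) -> count=0 queue=[] holders={T2,T4,T6}
Step 4: wait(T5) -> count=0 queue=[T5] holders={T2,T4,T6}
Step 5: signal(T2) -> count=0 queue=[] holders={T4,T5,T6}
Step 6: wait(T2) -> count=0 queue=[T2] holders={T4,T5,T6}
Step 7: wait(T3) -> count=0 queue=[T2,T3] holders={T4,T5,T6}
Step 8: wait(T1) -> count=0 queue=[T2,T3,T1] holders={T4,T5,T6}
Step 9: signal(T4) -> count=0 queue=[T3,T1] holders={T2,T5,T6}
Step 10: signal(T5) -> count=0 queue=[T1] holders={T2,T3,T6}
Step 11: wait(T4) -> count=0 queue=[T1,T4] holders={T2,T3,T6}
Step 12: wait(T5) -> count=0 queue=[T1,T4,T5] holders={T2,T3,T6}
Step 13: signal(T2) -> count=0 queue=[T4,T5] holders={T1,T3,T6}
Step 14: signal(T6) -> count=0 queue=[T5] holders={T1,T3,T4}
Step 15: signal(T1) -> count=0 queue=[] holders={T3,T4,T5}
Step 16: signal(T5) -> count=1 queue=[] holders={T3,T4}
Step 17: signal(T4) -> count=2 queue=[] holders={T3}
Step 18: signal(T3) -> count=3 queue=[] holders={none}
Step 19: wait(T5) -> count=2 queue=[] holders={T5}
Step 20: signal(T5) -> count=3 queue=[] holders={none}
Final holders: {none} -> 0 thread(s)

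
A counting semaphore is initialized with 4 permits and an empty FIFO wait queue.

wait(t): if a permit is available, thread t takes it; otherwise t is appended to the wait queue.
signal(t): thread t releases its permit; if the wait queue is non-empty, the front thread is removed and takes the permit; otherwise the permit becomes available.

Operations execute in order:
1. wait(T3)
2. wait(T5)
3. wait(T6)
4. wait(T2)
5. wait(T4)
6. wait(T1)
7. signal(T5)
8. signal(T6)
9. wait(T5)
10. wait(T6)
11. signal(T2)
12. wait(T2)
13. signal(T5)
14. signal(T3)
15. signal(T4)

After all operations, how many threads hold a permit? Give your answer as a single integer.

Step 1: wait(T3) -> count=3 queue=[] holders={T3}
Step 2: wait(T5) -> count=2 queue=[] holders={T3,T5}
Step 3: wait(T6) -> count=1 queue=[] holders={T3,T5,T6}
Step 4: wait(T2) -> count=0 queue=[] holders={T2,T3,T5,T6}
Step 5: wait(T4) -> count=0 queue=[T4] holders={T2,T3,T5,T6}
Step 6: wait(T1) -> count=0 queue=[T4,T1] holders={T2,T3,T5,T6}
Step 7: signal(T5) -> count=0 queue=[T1] holders={T2,T3,T4,T6}
Step 8: signal(T6) -> count=0 queue=[] holders={T1,T2,T3,T4}
Step 9: wait(T5) -> count=0 queue=[T5] holders={T1,T2,T3,T4}
Step 10: wait(T6) -> count=0 queue=[T5,T6] holders={T1,T2,T3,T4}
Step 11: signal(T2) -> count=0 queue=[T6] holders={T1,T3,T4,T5}
Step 12: wait(T2) -> count=0 queue=[T6,T2] holders={T1,T3,T4,T5}
Step 13: signal(T5) -> count=0 queue=[T2] holders={T1,T3,T4,T6}
Step 14: signal(T3) -> count=0 queue=[] holders={T1,T2,T4,T6}
Step 15: signal(T4) -> count=1 queue=[] holders={T1,T2,T6}
Final holders: {T1,T2,T6} -> 3 thread(s)

Answer: 3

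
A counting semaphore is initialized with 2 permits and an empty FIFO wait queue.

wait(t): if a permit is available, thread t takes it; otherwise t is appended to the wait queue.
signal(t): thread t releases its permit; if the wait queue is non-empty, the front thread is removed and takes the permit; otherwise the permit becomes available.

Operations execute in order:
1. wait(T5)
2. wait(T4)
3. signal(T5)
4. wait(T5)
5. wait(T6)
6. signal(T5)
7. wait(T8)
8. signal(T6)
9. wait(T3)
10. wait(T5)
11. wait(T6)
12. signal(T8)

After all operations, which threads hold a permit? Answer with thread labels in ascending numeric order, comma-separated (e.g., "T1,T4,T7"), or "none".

Answer: T3,T4

Derivation:
Step 1: wait(T5) -> count=1 queue=[] holders={T5}
Step 2: wait(T4) -> count=0 queue=[] holders={T4,T5}
Step 3: signal(T5) -> count=1 queue=[] holders={T4}
Step 4: wait(T5) -> count=0 queue=[] holders={T4,T5}
Step 5: wait(T6) -> count=0 queue=[T6] holders={T4,T5}
Step 6: signal(T5) -> count=0 queue=[] holders={T4,T6}
Step 7: wait(T8) -> count=0 queue=[T8] holders={T4,T6}
Step 8: signal(T6) -> count=0 queue=[] holders={T4,T8}
Step 9: wait(T3) -> count=0 queue=[T3] holders={T4,T8}
Step 10: wait(T5) -> count=0 queue=[T3,T5] holders={T4,T8}
Step 11: wait(T6) -> count=0 queue=[T3,T5,T6] holders={T4,T8}
Step 12: signal(T8) -> count=0 queue=[T5,T6] holders={T3,T4}
Final holders: T3,T4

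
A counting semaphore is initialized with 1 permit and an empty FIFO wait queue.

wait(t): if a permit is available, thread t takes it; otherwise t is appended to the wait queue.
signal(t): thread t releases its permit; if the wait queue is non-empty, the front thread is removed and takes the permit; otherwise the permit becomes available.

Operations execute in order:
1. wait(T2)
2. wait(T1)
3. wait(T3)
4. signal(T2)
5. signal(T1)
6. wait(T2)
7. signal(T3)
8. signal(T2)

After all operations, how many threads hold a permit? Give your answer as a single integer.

Step 1: wait(T2) -> count=0 queue=[] holders={T2}
Step 2: wait(T1) -> count=0 queue=[T1] holders={T2}
Step 3: wait(T3) -> count=0 queue=[T1,T3] holders={T2}
Step 4: signal(T2) -> count=0 queue=[T3] holders={T1}
Step 5: signal(T1) -> count=0 queue=[] holders={T3}
Step 6: wait(T2) -> count=0 queue=[T2] holders={T3}
Step 7: signal(T3) -> count=0 queue=[] holders={T2}
Step 8: signal(T2) -> count=1 queue=[] holders={none}
Final holders: {none} -> 0 thread(s)

Answer: 0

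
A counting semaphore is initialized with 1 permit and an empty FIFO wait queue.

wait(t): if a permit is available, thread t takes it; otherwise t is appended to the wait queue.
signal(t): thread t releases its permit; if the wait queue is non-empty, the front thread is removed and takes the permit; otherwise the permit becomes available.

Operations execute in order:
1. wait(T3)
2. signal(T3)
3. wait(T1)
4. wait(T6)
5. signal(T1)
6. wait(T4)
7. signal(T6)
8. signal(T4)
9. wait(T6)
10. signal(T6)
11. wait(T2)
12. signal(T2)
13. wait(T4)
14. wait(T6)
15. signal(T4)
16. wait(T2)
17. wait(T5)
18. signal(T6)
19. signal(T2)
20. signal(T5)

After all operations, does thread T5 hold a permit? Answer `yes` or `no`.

Answer: no

Derivation:
Step 1: wait(T3) -> count=0 queue=[] holders={T3}
Step 2: signal(T3) -> count=1 queue=[] holders={none}
Step 3: wait(T1) -> count=0 queue=[] holders={T1}
Step 4: wait(T6) -> count=0 queue=[T6] holders={T1}
Step 5: signal(T1) -> count=0 queue=[] holders={T6}
Step 6: wait(T4) -> count=0 queue=[T4] holders={T6}
Step 7: signal(T6) -> count=0 queue=[] holders={T4}
Step 8: signal(T4) -> count=1 queue=[] holders={none}
Step 9: wait(T6) -> count=0 queue=[] holders={T6}
Step 10: signal(T6) -> count=1 queue=[] holders={none}
Step 11: wait(T2) -> count=0 queue=[] holders={T2}
Step 12: signal(T2) -> count=1 queue=[] holders={none}
Step 13: wait(T4) -> count=0 queue=[] holders={T4}
Step 14: wait(T6) -> count=0 queue=[T6] holders={T4}
Step 15: signal(T4) -> count=0 queue=[] holders={T6}
Step 16: wait(T2) -> count=0 queue=[T2] holders={T6}
Step 17: wait(T5) -> count=0 queue=[T2,T5] holders={T6}
Step 18: signal(T6) -> count=0 queue=[T5] holders={T2}
Step 19: signal(T2) -> count=0 queue=[] holders={T5}
Step 20: signal(T5) -> count=1 queue=[] holders={none}
Final holders: {none} -> T5 not in holders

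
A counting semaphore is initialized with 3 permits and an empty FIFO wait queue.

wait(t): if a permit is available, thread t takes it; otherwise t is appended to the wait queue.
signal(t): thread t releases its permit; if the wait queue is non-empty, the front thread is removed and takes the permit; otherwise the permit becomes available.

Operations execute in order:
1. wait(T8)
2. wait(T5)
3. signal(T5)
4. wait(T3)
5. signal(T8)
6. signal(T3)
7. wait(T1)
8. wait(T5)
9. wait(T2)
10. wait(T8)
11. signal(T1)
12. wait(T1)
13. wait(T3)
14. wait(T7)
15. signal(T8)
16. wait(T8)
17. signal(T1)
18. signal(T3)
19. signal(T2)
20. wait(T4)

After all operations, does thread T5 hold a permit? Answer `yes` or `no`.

Step 1: wait(T8) -> count=2 queue=[] holders={T8}
Step 2: wait(T5) -> count=1 queue=[] holders={T5,T8}
Step 3: signal(T5) -> count=2 queue=[] holders={T8}
Step 4: wait(T3) -> count=1 queue=[] holders={T3,T8}
Step 5: signal(T8) -> count=2 queue=[] holders={T3}
Step 6: signal(T3) -> count=3 queue=[] holders={none}
Step 7: wait(T1) -> count=2 queue=[] holders={T1}
Step 8: wait(T5) -> count=1 queue=[] holders={T1,T5}
Step 9: wait(T2) -> count=0 queue=[] holders={T1,T2,T5}
Step 10: wait(T8) -> count=0 queue=[T8] holders={T1,T2,T5}
Step 11: signal(T1) -> count=0 queue=[] holders={T2,T5,T8}
Step 12: wait(T1) -> count=0 queue=[T1] holders={T2,T5,T8}
Step 13: wait(T3) -> count=0 queue=[T1,T3] holders={T2,T5,T8}
Step 14: wait(T7) -> count=0 queue=[T1,T3,T7] holders={T2,T5,T8}
Step 15: signal(T8) -> count=0 queue=[T3,T7] holders={T1,T2,T5}
Step 16: wait(T8) -> count=0 queue=[T3,T7,T8] holders={T1,T2,T5}
Step 17: signal(T1) -> count=0 queue=[T7,T8] holders={T2,T3,T5}
Step 18: signal(T3) -> count=0 queue=[T8] holders={T2,T5,T7}
Step 19: signal(T2) -> count=0 queue=[] holders={T5,T7,T8}
Step 20: wait(T4) -> count=0 queue=[T4] holders={T5,T7,T8}
Final holders: {T5,T7,T8} -> T5 in holders

Answer: yes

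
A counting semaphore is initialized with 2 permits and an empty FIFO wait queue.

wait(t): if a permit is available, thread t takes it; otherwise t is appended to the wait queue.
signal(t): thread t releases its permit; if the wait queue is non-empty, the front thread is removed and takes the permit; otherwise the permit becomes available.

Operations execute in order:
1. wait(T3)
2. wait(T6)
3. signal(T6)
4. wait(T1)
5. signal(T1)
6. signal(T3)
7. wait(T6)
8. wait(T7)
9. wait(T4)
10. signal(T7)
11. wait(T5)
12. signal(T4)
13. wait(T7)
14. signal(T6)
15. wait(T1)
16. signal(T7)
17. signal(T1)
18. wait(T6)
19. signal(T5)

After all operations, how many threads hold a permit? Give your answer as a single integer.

Step 1: wait(T3) -> count=1 queue=[] holders={T3}
Step 2: wait(T6) -> count=0 queue=[] holders={T3,T6}
Step 3: signal(T6) -> count=1 queue=[] holders={T3}
Step 4: wait(T1) -> count=0 queue=[] holders={T1,T3}
Step 5: signal(T1) -> count=1 queue=[] holders={T3}
Step 6: signal(T3) -> count=2 queue=[] holders={none}
Step 7: wait(T6) -> count=1 queue=[] holders={T6}
Step 8: wait(T7) -> count=0 queue=[] holders={T6,T7}
Step 9: wait(T4) -> count=0 queue=[T4] holders={T6,T7}
Step 10: signal(T7) -> count=0 queue=[] holders={T4,T6}
Step 11: wait(T5) -> count=0 queue=[T5] holders={T4,T6}
Step 12: signal(T4) -> count=0 queue=[] holders={T5,T6}
Step 13: wait(T7) -> count=0 queue=[T7] holders={T5,T6}
Step 14: signal(T6) -> count=0 queue=[] holders={T5,T7}
Step 15: wait(T1) -> count=0 queue=[T1] holders={T5,T7}
Step 16: signal(T7) -> count=0 queue=[] holders={T1,T5}
Step 17: signal(T1) -> count=1 queue=[] holders={T5}
Step 18: wait(T6) -> count=0 queue=[] holders={T5,T6}
Step 19: signal(T5) -> count=1 queue=[] holders={T6}
Final holders: {T6} -> 1 thread(s)

Answer: 1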